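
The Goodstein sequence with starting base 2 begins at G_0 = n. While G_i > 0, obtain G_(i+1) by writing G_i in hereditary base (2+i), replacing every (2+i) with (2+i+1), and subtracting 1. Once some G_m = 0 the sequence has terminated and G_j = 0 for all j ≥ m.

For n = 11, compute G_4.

279937

11 —HB2→ 2^(2 + 1) + 2 + 1 —bump→ 3^(3 + 1) + 3 + 1 = 85 —(−1)→ 84
84 —HB3→ 3^(3 + 1) + 3 —bump→ 4^(4 + 1) + 4 = 1028 —(−1)→ 1027
1027 —HB4→ 4^(4 + 1) + 3 —bump→ 5^(5 + 1) + 3 = 15628 —(−1)→ 15627
15627 —HB5→ 5^(5 + 1) + 2 —bump→ 6^(6 + 1) + 2 = 279938 —(−1)→ 279937
279937 —HB6→ 6^(6 + 1) + 1 —bump→ 7^(7 + 1) + 1 = 5764802 —(−1)→ 5764801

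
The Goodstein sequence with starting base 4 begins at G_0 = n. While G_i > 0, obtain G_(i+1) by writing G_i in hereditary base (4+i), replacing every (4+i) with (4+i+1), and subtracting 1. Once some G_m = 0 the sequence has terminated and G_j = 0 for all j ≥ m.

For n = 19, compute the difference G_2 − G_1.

(0) 19|_4 = 4^2 + 3 ↦ 5^2 + 3|_5 = 28 ⇒ 27
(1) 27|_5 = 5^2 + 2 ↦ 6^2 + 2|_6 = 38 ⇒ 37

10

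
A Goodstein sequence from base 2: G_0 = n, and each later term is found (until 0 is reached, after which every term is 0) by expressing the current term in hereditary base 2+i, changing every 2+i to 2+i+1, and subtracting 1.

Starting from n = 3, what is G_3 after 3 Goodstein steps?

base 2: 3 = 2 + 1; at 3: 3 + 1 = 4; next = 3
base 3: 3 = 3; at 4: 4 = 4; next = 3
base 4: 3 = 3; at 5: 3 = 3; next = 2
base 5: 2 = 2; at 6: 2 = 2; next = 1

2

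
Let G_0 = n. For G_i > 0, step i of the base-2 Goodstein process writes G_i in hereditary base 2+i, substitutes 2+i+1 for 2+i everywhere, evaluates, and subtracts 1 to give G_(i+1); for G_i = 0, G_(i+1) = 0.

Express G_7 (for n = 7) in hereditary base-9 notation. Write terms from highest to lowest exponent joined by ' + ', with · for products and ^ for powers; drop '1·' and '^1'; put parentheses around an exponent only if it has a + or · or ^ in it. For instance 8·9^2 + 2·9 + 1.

7·9^7 + 7·9^6 + 7·9^5 + 7·9^4 + 7·9^3 + 7·9^2 + 7·9 + 6

G_0 = 7. HB_2(7) = 2^2 + 2 + 1. Bump = 31. G_1 = 30.
G_1 = 30. HB_3(30) = 3^3 + 3. Bump = 260. G_2 = 259.
G_2 = 259. HB_4(259) = 4^4 + 3. Bump = 3128. G_3 = 3127.
G_3 = 3127. HB_5(3127) = 5^5 + 2. Bump = 46658. G_4 = 46657.
G_4 = 46657. HB_6(46657) = 6^6 + 1. Bump = 823544. G_5 = 823543.
G_5 = 823543. HB_7(823543) = 7^7. Bump = 16777216. G_6 = 16777215.
G_6 = 16777215. HB_8(16777215) = 7·8^7 + 7·8^6 + 7·8^5 + 7·8^4 + 7·8^3 + 7·8^2 + 7·8 + 7. Bump = 37665880. G_7 = 37665879.
G_7 = 37665879. HB_9(37665879) = 7·9^7 + 7·9^6 + 7·9^5 + 7·9^4 + 7·9^3 + 7·9^2 + 7·9 + 6. Bump = 77777776. G_8 = 77777775.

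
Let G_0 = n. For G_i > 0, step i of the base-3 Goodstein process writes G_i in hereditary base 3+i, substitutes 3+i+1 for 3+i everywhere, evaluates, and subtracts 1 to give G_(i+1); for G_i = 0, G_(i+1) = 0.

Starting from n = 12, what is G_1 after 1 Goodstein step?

19

12 —HB3→ 3^2 + 3 —bump→ 4^2 + 4 = 20 —(−1)→ 19
19 —HB4→ 4^2 + 3 —bump→ 5^2 + 3 = 28 —(−1)→ 27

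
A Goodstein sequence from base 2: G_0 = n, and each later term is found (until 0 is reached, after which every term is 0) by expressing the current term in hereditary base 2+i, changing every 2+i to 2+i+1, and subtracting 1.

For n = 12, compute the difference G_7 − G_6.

step 0: 12 = 2^(2 + 1) + 2^2; sub 3 for 2: 3^(3 + 1) + 3^3; = 108; G_1 = 108−1 = 107
step 1: 107 = 3^(3 + 1) + 2·3^2 + 2·3 + 2; sub 4 for 3: 4^(4 + 1) + 2·4^2 + 2·4 + 2; = 1066; G_2 = 1066−1 = 1065
step 2: 1065 = 4^(4 + 1) + 2·4^2 + 2·4 + 1; sub 5 for 4: 5^(5 + 1) + 2·5^2 + 2·5 + 1; = 15686; G_3 = 15686−1 = 15685
step 3: 15685 = 5^(5 + 1) + 2·5^2 + 2·5; sub 6 for 5: 6^(6 + 1) + 2·6^2 + 2·6; = 280020; G_4 = 280020−1 = 280019
step 4: 280019 = 6^(6 + 1) + 2·6^2 + 6 + 5; sub 7 for 6: 7^(7 + 1) + 2·7^2 + 7 + 5; = 5764911; G_5 = 5764911−1 = 5764910
step 5: 5764910 = 7^(7 + 1) + 2·7^2 + 7 + 4; sub 8 for 7: 8^(8 + 1) + 2·8^2 + 8 + 4; = 134217868; G_6 = 134217868−1 = 134217867
step 6: 134217867 = 8^(8 + 1) + 2·8^2 + 8 + 3; sub 9 for 8: 9^(9 + 1) + 2·9^2 + 9 + 3; = 3486784575; G_7 = 3486784575−1 = 3486784574

3352566707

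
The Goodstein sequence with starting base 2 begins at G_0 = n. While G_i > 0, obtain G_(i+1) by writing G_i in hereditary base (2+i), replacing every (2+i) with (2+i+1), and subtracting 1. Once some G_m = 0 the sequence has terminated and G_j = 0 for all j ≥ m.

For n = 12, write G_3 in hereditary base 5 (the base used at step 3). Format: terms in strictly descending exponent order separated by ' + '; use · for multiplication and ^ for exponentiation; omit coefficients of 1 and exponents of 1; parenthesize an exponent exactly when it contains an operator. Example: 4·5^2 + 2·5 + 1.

5^(5 + 1) + 2·5^2 + 2·5

12 —HB2→ 2^(2 + 1) + 2^2 —bump→ 3^(3 + 1) + 3^3 = 108 —(−1)→ 107
107 —HB3→ 3^(3 + 1) + 2·3^2 + 2·3 + 2 —bump→ 4^(4 + 1) + 2·4^2 + 2·4 + 2 = 1066 —(−1)→ 1065
1065 —HB4→ 4^(4 + 1) + 2·4^2 + 2·4 + 1 —bump→ 5^(5 + 1) + 2·5^2 + 2·5 + 1 = 15686 —(−1)→ 15685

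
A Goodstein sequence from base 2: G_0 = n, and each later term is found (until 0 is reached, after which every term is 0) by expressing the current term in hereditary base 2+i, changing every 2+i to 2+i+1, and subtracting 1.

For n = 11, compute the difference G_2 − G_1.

943

[0] 11 ≡ 2^(2 + 1) + 2 + 1 (base 2). Lift 3: 85. −1: 84.
[1] 84 ≡ 3^(3 + 1) + 3 (base 3). Lift 4: 1028. −1: 1027.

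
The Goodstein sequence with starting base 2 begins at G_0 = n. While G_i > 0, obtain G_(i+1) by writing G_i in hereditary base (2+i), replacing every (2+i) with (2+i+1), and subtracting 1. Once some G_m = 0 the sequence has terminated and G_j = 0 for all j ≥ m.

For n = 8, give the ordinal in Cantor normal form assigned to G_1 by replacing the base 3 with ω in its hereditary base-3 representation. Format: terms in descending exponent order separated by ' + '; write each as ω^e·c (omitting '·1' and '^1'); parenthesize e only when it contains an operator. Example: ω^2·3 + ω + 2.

[0] 8 ≡ 2^(2 + 1) (base 2). Lift 3: 81. −1: 80.
[1] 80 ≡ 2·3^3 + 2·3^2 + 2·3 + 2 (base 3). Lift 4: 554. −1: 553.

ω^ω·2 + ω^2·2 + ω·2 + 2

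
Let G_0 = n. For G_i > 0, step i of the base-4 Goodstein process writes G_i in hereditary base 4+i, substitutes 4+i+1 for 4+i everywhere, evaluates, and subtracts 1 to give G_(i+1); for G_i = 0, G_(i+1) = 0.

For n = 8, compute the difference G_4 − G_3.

0

base 4: 8 = 2·4; at 5: 2·5 = 10; next = 9
base 5: 9 = 5 + 4; at 6: 6 + 4 = 10; next = 9
base 6: 9 = 6 + 3; at 7: 7 + 3 = 10; next = 9
base 7: 9 = 7 + 2; at 8: 8 + 2 = 10; next = 9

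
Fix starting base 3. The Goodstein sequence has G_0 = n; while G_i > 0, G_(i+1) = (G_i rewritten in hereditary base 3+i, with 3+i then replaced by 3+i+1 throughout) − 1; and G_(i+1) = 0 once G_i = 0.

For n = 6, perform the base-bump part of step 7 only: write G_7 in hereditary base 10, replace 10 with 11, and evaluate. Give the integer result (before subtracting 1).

G_0 = 6. HB_3(6) = 2·3. Bump = 8. G_1 = 7.
G_1 = 7. HB_4(7) = 4 + 3. Bump = 8. G_2 = 7.
G_2 = 7. HB_5(7) = 5 + 2. Bump = 8. G_3 = 7.
G_3 = 7. HB_6(7) = 6 + 1. Bump = 8. G_4 = 7.
G_4 = 7. HB_7(7) = 7. Bump = 8. G_5 = 7.
G_5 = 7. HB_8(7) = 7. Bump = 7. G_6 = 6.
G_6 = 6. HB_9(6) = 6. Bump = 6. G_7 = 5.
G_7 = 5. HB_10(5) = 5. Bump = 5. G_8 = 4.

5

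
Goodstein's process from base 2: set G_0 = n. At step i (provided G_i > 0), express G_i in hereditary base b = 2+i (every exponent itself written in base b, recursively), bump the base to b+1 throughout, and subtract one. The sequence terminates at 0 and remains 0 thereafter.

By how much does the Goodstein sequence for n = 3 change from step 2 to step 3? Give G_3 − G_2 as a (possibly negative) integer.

G_0=3  [base 2] 2 + 1  →[2↦3]→  3 + 1 = 4  −1 ⇒ G_1=3
G_1=3  [base 3] 3  →[3↦4]→  4 = 4  −1 ⇒ G_2=3
G_2=3  [base 4] 3  →[4↦5]→  3 = 3  −1 ⇒ G_3=2

-1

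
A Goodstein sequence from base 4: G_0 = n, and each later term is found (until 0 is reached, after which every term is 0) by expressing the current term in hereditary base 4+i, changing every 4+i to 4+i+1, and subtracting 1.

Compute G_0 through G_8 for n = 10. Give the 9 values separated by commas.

G_0=10  [base 4] 2·4 + 2  →[4↦5]→  2·5 + 2 = 12  −1 ⇒ G_1=11
G_1=11  [base 5] 2·5 + 1  →[5↦6]→  2·6 + 1 = 13  −1 ⇒ G_2=12
G_2=12  [base 6] 2·6  →[6↦7]→  2·7 = 14  −1 ⇒ G_3=13
G_3=13  [base 7] 7 + 6  →[7↦8]→  8 + 6 = 14  −1 ⇒ G_4=13
G_4=13  [base 8] 8 + 5  →[8↦9]→  9 + 5 = 14  −1 ⇒ G_5=13
G_5=13  [base 9] 9 + 4  →[9↦10]→  10 + 4 = 14  −1 ⇒ G_6=13
G_6=13  [base 10] 10 + 3  →[10↦11]→  11 + 3 = 14  −1 ⇒ G_7=13
G_7=13  [base 11] 11 + 2  →[11↦12]→  12 + 2 = 14  −1 ⇒ G_8=13

10, 11, 12, 13, 13, 13, 13, 13, 13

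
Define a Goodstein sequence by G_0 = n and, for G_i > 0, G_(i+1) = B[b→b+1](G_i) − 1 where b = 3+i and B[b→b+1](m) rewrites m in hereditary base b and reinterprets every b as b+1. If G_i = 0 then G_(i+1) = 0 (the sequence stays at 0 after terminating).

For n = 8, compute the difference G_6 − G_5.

0

step 0: 8 = 2·3 + 2; sub 4 for 3: 2·4 + 2; = 10; G_1 = 10−1 = 9
step 1: 9 = 2·4 + 1; sub 5 for 4: 2·5 + 1; = 11; G_2 = 11−1 = 10
step 2: 10 = 2·5; sub 6 for 5: 2·6; = 12; G_3 = 12−1 = 11
step 3: 11 = 6 + 5; sub 7 for 6: 7 + 5; = 12; G_4 = 12−1 = 11
step 4: 11 = 7 + 4; sub 8 for 7: 8 + 4; = 12; G_5 = 12−1 = 11
step 5: 11 = 8 + 3; sub 9 for 8: 9 + 3; = 12; G_6 = 12−1 = 11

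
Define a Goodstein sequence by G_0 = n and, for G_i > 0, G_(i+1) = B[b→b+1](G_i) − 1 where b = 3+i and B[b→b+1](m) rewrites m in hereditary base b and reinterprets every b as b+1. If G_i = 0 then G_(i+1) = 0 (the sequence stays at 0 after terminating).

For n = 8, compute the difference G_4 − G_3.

step 0: 8 = 2·3 + 2; sub 4 for 3: 2·4 + 2; = 10; G_1 = 10−1 = 9
step 1: 9 = 2·4 + 1; sub 5 for 4: 2·5 + 1; = 11; G_2 = 11−1 = 10
step 2: 10 = 2·5; sub 6 for 5: 2·6; = 12; G_3 = 12−1 = 11
step 3: 11 = 6 + 5; sub 7 for 6: 7 + 5; = 12; G_4 = 12−1 = 11

0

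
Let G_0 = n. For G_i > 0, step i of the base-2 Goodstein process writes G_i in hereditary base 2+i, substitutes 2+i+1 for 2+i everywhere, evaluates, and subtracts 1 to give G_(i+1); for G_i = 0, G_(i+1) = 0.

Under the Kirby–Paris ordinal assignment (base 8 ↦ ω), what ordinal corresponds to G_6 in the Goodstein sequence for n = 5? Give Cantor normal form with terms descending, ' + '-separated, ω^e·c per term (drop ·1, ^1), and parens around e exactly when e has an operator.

ω^3·3 + ω^2·3 + ω·2 + 7

base 2: 5 = 2^2 + 1; at 3: 3^3 + 1 = 28; next = 27
base 3: 27 = 3^3; at 4: 4^4 = 256; next = 255
base 4: 255 = 3·4^3 + 3·4^2 + 3·4 + 3; at 5: 3·5^3 + 3·5^2 + 3·5 + 3 = 468; next = 467
base 5: 467 = 3·5^3 + 3·5^2 + 3·5 + 2; at 6: 3·6^3 + 3·6^2 + 3·6 + 2 = 776; next = 775
base 6: 775 = 3·6^3 + 3·6^2 + 3·6 + 1; at 7: 3·7^3 + 3·7^2 + 3·7 + 1 = 1198; next = 1197
base 7: 1197 = 3·7^3 + 3·7^2 + 3·7; at 8: 3·8^3 + 3·8^2 + 3·8 = 1752; next = 1751
base 8: 1751 = 3·8^3 + 3·8^2 + 2·8 + 7; at 9: 3·9^3 + 3·9^2 + 2·9 + 7 = 2455; next = 2454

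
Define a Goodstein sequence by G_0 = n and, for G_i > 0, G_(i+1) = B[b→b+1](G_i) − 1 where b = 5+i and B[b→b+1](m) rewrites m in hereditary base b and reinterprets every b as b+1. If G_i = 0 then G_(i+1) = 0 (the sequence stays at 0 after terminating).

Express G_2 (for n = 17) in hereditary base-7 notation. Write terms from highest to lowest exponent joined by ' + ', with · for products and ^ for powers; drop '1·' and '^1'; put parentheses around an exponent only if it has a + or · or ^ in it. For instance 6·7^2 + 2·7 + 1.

base 5: 17 = 3·5 + 2; at 6: 3·6 + 2 = 20; next = 19
base 6: 19 = 3·6 + 1; at 7: 3·7 + 1 = 22; next = 21
base 7: 21 = 3·7; at 8: 3·8 = 24; next = 23

3·7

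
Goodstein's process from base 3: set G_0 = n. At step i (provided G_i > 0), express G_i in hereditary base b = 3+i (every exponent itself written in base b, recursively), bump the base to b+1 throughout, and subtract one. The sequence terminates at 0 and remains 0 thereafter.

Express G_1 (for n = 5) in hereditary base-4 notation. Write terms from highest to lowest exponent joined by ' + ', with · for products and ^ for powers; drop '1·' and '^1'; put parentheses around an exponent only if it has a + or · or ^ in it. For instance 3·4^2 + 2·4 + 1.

5 —HB3→ 3 + 2 —bump→ 4 + 2 = 6 —(−1)→ 5
5 —HB4→ 4 + 1 —bump→ 5 + 1 = 6 —(−1)→ 5

4 + 1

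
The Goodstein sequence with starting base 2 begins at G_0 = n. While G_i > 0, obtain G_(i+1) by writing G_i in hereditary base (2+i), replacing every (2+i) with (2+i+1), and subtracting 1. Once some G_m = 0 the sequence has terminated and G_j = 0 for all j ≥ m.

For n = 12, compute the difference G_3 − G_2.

14620

base 2: 12 = 2^(2 + 1) + 2^2; at 3: 3^(3 + 1) + 3^3 = 108; next = 107
base 3: 107 = 3^(3 + 1) + 2·3^2 + 2·3 + 2; at 4: 4^(4 + 1) + 2·4^2 + 2·4 + 2 = 1066; next = 1065
base 4: 1065 = 4^(4 + 1) + 2·4^2 + 2·4 + 1; at 5: 5^(5 + 1) + 2·5^2 + 2·5 + 1 = 15686; next = 15685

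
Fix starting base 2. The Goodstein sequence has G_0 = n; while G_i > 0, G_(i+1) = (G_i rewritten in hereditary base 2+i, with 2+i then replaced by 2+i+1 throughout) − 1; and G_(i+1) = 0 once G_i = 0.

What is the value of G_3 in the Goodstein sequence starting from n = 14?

i=0: 14 = 2^(2 + 1) + 2^2 + 2 (b=2); 2→3: 3^(3 + 1) + 3^3 + 3 = 111; 111−1 = 110
i=1: 110 = 3^(3 + 1) + 3^3 + 2 (b=3); 3→4: 4^(4 + 1) + 4^4 + 2 = 1282; 1282−1 = 1281
i=2: 1281 = 4^(4 + 1) + 4^4 + 1 (b=4); 4→5: 5^(5 + 1) + 5^5 + 1 = 18751; 18751−1 = 18750
i=3: 18750 = 5^(5 + 1) + 5^5 (b=5); 5→6: 6^(6 + 1) + 6^6 = 326592; 326592−1 = 326591

18750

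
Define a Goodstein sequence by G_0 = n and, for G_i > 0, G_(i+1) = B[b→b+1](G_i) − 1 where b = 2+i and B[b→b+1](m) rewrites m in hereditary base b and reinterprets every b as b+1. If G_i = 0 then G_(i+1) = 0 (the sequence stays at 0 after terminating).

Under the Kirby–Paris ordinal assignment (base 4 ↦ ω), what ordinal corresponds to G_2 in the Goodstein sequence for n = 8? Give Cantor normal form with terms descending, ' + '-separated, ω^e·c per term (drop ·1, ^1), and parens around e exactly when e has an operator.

base 2: 8 = 2^(2 + 1); at 3: 3^(3 + 1) = 81; next = 80
base 3: 80 = 2·3^3 + 2·3^2 + 2·3 + 2; at 4: 2·4^4 + 2·4^2 + 2·4 + 2 = 554; next = 553
base 4: 553 = 2·4^4 + 2·4^2 + 2·4 + 1; at 5: 2·5^5 + 2·5^2 + 2·5 + 1 = 6311; next = 6310

ω^ω·2 + ω^2·2 + ω·2 + 1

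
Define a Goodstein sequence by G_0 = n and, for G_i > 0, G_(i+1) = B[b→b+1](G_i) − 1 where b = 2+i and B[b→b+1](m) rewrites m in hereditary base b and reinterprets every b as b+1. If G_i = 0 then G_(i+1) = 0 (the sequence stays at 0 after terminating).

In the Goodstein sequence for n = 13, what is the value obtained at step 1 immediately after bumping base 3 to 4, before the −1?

1280

step 0: 13 = 2^(2 + 1) + 2^2 + 1; sub 3 for 2: 3^(3 + 1) + 3^3 + 1; = 109; G_1 = 109−1 = 108
step 1: 108 = 3^(3 + 1) + 3^3; sub 4 for 3: 4^(4 + 1) + 4^4; = 1280; G_2 = 1280−1 = 1279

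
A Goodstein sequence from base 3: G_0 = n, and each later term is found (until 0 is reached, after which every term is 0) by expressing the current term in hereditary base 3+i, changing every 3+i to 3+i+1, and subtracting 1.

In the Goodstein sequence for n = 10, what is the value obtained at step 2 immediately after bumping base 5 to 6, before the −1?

28

10 —HB3→ 3^2 + 1 —bump→ 4^2 + 1 = 17 —(−1)→ 16
16 —HB4→ 4^2 —bump→ 5^2 = 25 —(−1)→ 24
24 —HB5→ 4·5 + 4 —bump→ 4·6 + 4 = 28 —(−1)→ 27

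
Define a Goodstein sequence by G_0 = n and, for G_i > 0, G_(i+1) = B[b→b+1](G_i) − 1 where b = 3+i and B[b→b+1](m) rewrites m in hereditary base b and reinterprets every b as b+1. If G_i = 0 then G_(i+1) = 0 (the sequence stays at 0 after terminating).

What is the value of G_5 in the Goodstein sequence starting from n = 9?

[0] 9 ≡ 3^2 (base 3). Lift 4: 16. −1: 15.
[1] 15 ≡ 3·4 + 3 (base 4). Lift 5: 18. −1: 17.
[2] 17 ≡ 3·5 + 2 (base 5). Lift 6: 20. −1: 19.
[3] 19 ≡ 3·6 + 1 (base 6). Lift 7: 22. −1: 21.
[4] 21 ≡ 3·7 (base 7). Lift 8: 24. −1: 23.
[5] 23 ≡ 2·8 + 7 (base 8). Lift 9: 25. −1: 24.

23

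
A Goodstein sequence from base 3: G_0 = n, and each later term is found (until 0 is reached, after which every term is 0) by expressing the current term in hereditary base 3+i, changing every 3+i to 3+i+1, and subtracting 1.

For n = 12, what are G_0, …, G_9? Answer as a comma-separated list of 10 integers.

12, 19, 27, 37, 49, 63, 69, 75, 81, 87

step 0: 12 = 3^2 + 3; sub 4 for 3: 4^2 + 4; = 20; G_1 = 20−1 = 19
step 1: 19 = 4^2 + 3; sub 5 for 4: 5^2 + 3; = 28; G_2 = 28−1 = 27
step 2: 27 = 5^2 + 2; sub 6 for 5: 6^2 + 2; = 38; G_3 = 38−1 = 37
step 3: 37 = 6^2 + 1; sub 7 for 6: 7^2 + 1; = 50; G_4 = 50−1 = 49
step 4: 49 = 7^2; sub 8 for 7: 8^2; = 64; G_5 = 64−1 = 63
step 5: 63 = 7·8 + 7; sub 9 for 8: 7·9 + 7; = 70; G_6 = 70−1 = 69
step 6: 69 = 7·9 + 6; sub 10 for 9: 7·10 + 6; = 76; G_7 = 76−1 = 75
step 7: 75 = 7·10 + 5; sub 11 for 10: 7·11 + 5; = 82; G_8 = 82−1 = 81
step 8: 81 = 7·11 + 4; sub 12 for 11: 7·12 + 4; = 88; G_9 = 88−1 = 87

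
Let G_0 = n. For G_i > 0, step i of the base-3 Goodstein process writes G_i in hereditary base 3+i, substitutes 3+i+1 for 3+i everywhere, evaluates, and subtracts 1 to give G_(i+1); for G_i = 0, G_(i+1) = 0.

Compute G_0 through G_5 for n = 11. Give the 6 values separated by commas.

11, 17, 25, 35, 39, 43

(0) 11|_3 = 3^2 + 2 ↦ 4^2 + 2|_4 = 18 ⇒ 17
(1) 17|_4 = 4^2 + 1 ↦ 5^2 + 1|_5 = 26 ⇒ 25
(2) 25|_5 = 5^2 ↦ 6^2|_6 = 36 ⇒ 35
(3) 35|_6 = 5·6 + 5 ↦ 5·7 + 5|_7 = 40 ⇒ 39
(4) 39|_7 = 5·7 + 4 ↦ 5·8 + 4|_8 = 44 ⇒ 43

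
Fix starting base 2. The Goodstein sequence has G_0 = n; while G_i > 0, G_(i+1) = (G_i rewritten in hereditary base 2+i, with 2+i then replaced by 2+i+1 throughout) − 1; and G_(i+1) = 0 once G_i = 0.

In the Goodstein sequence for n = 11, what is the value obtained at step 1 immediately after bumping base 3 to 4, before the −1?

1028

(0) 11|_2 = 2^(2 + 1) + 2 + 1 ↦ 3^(3 + 1) + 3 + 1|_3 = 85 ⇒ 84
(1) 84|_3 = 3^(3 + 1) + 3 ↦ 4^(4 + 1) + 4|_4 = 1028 ⇒ 1027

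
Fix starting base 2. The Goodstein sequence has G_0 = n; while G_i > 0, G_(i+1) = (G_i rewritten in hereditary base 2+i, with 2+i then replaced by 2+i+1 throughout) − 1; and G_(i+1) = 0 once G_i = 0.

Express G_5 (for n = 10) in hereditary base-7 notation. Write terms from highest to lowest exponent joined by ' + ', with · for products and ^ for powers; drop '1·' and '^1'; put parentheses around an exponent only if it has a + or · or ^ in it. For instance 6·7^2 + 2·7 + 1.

5·7^7 + 5·7^5 + 5·7^4 + 5·7^3 + 5·7^2 + 5·7 + 4

base 2: 10 = 2^(2 + 1) + 2; at 3: 3^(3 + 1) + 3 = 84; next = 83
base 3: 83 = 3^(3 + 1) + 2; at 4: 4^(4 + 1) + 2 = 1026; next = 1025
base 4: 1025 = 4^(4 + 1) + 1; at 5: 5^(5 + 1) + 1 = 15626; next = 15625
base 5: 15625 = 5^(5 + 1); at 6: 6^(6 + 1) = 279936; next = 279935
base 6: 279935 = 5·6^6 + 5·6^5 + 5·6^4 + 5·6^3 + 5·6^2 + 5·6 + 5; at 7: 5·7^7 + 5·7^5 + 5·7^4 + 5·7^3 + 5·7^2 + 5·7 + 5 = 4215755; next = 4215754
base 7: 4215754 = 5·7^7 + 5·7^5 + 5·7^4 + 5·7^3 + 5·7^2 + 5·7 + 4; at 8: 5·8^8 + 5·8^5 + 5·8^4 + 5·8^3 + 5·8^2 + 5·8 + 4 = 84073324; next = 84073323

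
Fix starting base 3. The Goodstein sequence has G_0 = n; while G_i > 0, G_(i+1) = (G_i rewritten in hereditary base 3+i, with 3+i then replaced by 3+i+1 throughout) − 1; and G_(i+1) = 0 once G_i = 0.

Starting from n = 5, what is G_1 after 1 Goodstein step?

5

i=0: 5 = 3 + 2 (b=3); 3→4: 4 + 2 = 6; 6−1 = 5
i=1: 5 = 4 + 1 (b=4); 4→5: 5 + 1 = 6; 6−1 = 5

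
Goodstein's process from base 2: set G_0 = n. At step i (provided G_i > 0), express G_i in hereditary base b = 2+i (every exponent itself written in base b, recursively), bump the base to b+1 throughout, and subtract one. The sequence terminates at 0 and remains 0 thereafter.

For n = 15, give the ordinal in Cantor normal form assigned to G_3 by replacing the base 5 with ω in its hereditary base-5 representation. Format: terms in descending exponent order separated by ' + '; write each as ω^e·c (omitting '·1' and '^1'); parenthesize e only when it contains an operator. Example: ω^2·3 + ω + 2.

base 2: 15 = 2^(2 + 1) + 2^2 + 2 + 1; at 3: 3^(3 + 1) + 3^3 + 3 + 1 = 112; next = 111
base 3: 111 = 3^(3 + 1) + 3^3 + 3; at 4: 4^(4 + 1) + 4^4 + 4 = 1284; next = 1283
base 4: 1283 = 4^(4 + 1) + 4^4 + 3; at 5: 5^(5 + 1) + 5^5 + 3 = 18753; next = 18752
base 5: 18752 = 5^(5 + 1) + 5^5 + 2; at 6: 6^(6 + 1) + 6^6 + 2 = 326594; next = 326593

ω^(ω + 1) + ω^ω + 2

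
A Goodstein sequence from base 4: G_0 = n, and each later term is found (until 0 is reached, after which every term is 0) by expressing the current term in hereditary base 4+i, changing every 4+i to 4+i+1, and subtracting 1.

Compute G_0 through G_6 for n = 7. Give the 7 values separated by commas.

base 4: 7 = 4 + 3; at 5: 5 + 3 = 8; next = 7
base 5: 7 = 5 + 2; at 6: 6 + 2 = 8; next = 7
base 6: 7 = 6 + 1; at 7: 7 + 1 = 8; next = 7
base 7: 7 = 7; at 8: 8 = 8; next = 7
base 8: 7 = 7; at 9: 7 = 7; next = 6
base 9: 6 = 6; at 10: 6 = 6; next = 5

7, 7, 7, 7, 7, 6, 5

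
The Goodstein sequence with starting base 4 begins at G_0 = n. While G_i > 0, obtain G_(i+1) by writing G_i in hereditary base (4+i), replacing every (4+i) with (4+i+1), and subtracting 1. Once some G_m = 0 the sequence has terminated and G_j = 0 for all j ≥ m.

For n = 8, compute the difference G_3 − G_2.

0

8 —HB4→ 2·4 —bump→ 2·5 = 10 —(−1)→ 9
9 —HB5→ 5 + 4 —bump→ 6 + 4 = 10 —(−1)→ 9
9 —HB6→ 6 + 3 —bump→ 7 + 3 = 10 —(−1)→ 9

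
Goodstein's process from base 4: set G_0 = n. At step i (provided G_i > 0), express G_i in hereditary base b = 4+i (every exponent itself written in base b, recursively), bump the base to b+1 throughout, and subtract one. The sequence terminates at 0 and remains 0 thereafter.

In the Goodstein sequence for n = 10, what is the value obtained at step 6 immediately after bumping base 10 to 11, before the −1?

[0] 10 ≡ 2·4 + 2 (base 4). Lift 5: 12. −1: 11.
[1] 11 ≡ 2·5 + 1 (base 5). Lift 6: 13. −1: 12.
[2] 12 ≡ 2·6 (base 6). Lift 7: 14. −1: 13.
[3] 13 ≡ 7 + 6 (base 7). Lift 8: 14. −1: 13.
[4] 13 ≡ 8 + 5 (base 8). Lift 9: 14. −1: 13.
[5] 13 ≡ 9 + 4 (base 9). Lift 10: 14. −1: 13.

14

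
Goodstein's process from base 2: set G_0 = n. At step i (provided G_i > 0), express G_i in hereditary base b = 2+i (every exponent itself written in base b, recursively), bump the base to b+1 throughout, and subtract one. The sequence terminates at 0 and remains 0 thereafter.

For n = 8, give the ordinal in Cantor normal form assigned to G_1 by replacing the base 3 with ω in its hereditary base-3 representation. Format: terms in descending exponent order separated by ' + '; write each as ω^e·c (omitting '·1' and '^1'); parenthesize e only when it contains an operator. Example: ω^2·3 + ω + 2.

ω^ω·2 + ω^2·2 + ω·2 + 2

G_0 = 8. HB_2(8) = 2^(2 + 1). Bump = 81. G_1 = 80.
G_1 = 80. HB_3(80) = 2·3^3 + 2·3^2 + 2·3 + 2. Bump = 554. G_2 = 553.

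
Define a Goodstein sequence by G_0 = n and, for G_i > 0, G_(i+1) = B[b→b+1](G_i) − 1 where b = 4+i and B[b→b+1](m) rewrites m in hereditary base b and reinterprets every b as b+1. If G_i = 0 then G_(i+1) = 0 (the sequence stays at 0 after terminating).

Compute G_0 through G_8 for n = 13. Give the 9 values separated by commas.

13, 15, 17, 18, 19, 20, 21, 22, 23

[0] 13 ≡ 3·4 + 1 (base 4). Lift 5: 16. −1: 15.
[1] 15 ≡ 3·5 (base 5). Lift 6: 18. −1: 17.
[2] 17 ≡ 2·6 + 5 (base 6). Lift 7: 19. −1: 18.
[3] 18 ≡ 2·7 + 4 (base 7). Lift 8: 20. −1: 19.
[4] 19 ≡ 2·8 + 3 (base 8). Lift 9: 21. −1: 20.
[5] 20 ≡ 2·9 + 2 (base 9). Lift 10: 22. −1: 21.
[6] 21 ≡ 2·10 + 1 (base 10). Lift 11: 23. −1: 22.
[7] 22 ≡ 2·11 (base 11). Lift 12: 24. −1: 23.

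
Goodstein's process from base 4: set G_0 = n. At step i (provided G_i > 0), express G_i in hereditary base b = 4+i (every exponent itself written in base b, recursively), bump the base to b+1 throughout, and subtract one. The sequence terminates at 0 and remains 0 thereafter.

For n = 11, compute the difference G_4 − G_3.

1

G_0 = 11. HB_4(11) = 2·4 + 3. Bump = 13. G_1 = 12.
G_1 = 12. HB_5(12) = 2·5 + 2. Bump = 14. G_2 = 13.
G_2 = 13. HB_6(13) = 2·6 + 1. Bump = 15. G_3 = 14.
G_3 = 14. HB_7(14) = 2·7. Bump = 16. G_4 = 15.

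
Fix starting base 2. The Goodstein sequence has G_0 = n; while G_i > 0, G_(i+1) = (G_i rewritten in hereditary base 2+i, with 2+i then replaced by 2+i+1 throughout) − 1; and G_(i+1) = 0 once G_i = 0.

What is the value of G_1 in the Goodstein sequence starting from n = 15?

111

base 2: 15 = 2^(2 + 1) + 2^2 + 2 + 1; at 3: 3^(3 + 1) + 3^3 + 3 + 1 = 112; next = 111
base 3: 111 = 3^(3 + 1) + 3^3 + 3; at 4: 4^(4 + 1) + 4^4 + 4 = 1284; next = 1283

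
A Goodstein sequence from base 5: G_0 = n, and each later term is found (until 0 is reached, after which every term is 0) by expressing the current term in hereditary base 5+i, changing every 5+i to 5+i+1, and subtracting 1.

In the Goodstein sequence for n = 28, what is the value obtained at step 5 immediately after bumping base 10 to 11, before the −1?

28 —HB5→ 5^2 + 3 —bump→ 6^2 + 3 = 39 —(−1)→ 38
38 —HB6→ 6^2 + 2 —bump→ 7^2 + 2 = 51 —(−1)→ 50
50 —HB7→ 7^2 + 1 —bump→ 8^2 + 1 = 65 —(−1)→ 64
64 —HB8→ 8^2 —bump→ 9^2 = 81 —(−1)→ 80
80 —HB9→ 8·9 + 8 —bump→ 8·10 + 8 = 88 —(−1)→ 87

95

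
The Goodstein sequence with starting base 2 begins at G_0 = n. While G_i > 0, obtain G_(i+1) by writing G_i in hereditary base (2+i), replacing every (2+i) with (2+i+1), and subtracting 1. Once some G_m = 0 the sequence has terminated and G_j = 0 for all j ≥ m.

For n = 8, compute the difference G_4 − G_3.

87085

G_0=8  [base 2] 2^(2 + 1)  →[2↦3]→  3^(3 + 1) = 81  −1 ⇒ G_1=80
G_1=80  [base 3] 2·3^3 + 2·3^2 + 2·3 + 2  →[3↦4]→  2·4^4 + 2·4^2 + 2·4 + 2 = 554  −1 ⇒ G_2=553
G_2=553  [base 4] 2·4^4 + 2·4^2 + 2·4 + 1  →[4↦5]→  2·5^5 + 2·5^2 + 2·5 + 1 = 6311  −1 ⇒ G_3=6310
G_3=6310  [base 5] 2·5^5 + 2·5^2 + 2·5  →[5↦6]→  2·6^6 + 2·6^2 + 2·6 = 93396  −1 ⇒ G_4=93395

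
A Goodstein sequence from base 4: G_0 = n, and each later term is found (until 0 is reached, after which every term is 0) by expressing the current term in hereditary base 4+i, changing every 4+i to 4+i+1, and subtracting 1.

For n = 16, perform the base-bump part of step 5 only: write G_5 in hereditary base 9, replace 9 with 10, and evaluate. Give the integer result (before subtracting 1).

40

(0) 16|_4 = 4^2 ↦ 5^2|_5 = 25 ⇒ 24
(1) 24|_5 = 4·5 + 4 ↦ 4·6 + 4|_6 = 28 ⇒ 27
(2) 27|_6 = 4·6 + 3 ↦ 4·7 + 3|_7 = 31 ⇒ 30
(3) 30|_7 = 4·7 + 2 ↦ 4·8 + 2|_8 = 34 ⇒ 33
(4) 33|_8 = 4·8 + 1 ↦ 4·9 + 1|_9 = 37 ⇒ 36
(5) 36|_9 = 4·9 ↦ 4·10|_10 = 40 ⇒ 39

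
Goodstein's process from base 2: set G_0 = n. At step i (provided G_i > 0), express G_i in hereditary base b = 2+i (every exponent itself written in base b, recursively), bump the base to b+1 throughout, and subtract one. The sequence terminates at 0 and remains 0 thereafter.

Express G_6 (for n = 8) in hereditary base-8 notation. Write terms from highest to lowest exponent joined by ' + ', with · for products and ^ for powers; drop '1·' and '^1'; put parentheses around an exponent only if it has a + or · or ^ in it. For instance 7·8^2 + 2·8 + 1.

2·8^8 + 2·8^2 + 8 + 3

8 —HB2→ 2^(2 + 1) —bump→ 3^(3 + 1) = 81 —(−1)→ 80
80 —HB3→ 2·3^3 + 2·3^2 + 2·3 + 2 —bump→ 2·4^4 + 2·4^2 + 2·4 + 2 = 554 —(−1)→ 553
553 —HB4→ 2·4^4 + 2·4^2 + 2·4 + 1 —bump→ 2·5^5 + 2·5^2 + 2·5 + 1 = 6311 —(−1)→ 6310
6310 —HB5→ 2·5^5 + 2·5^2 + 2·5 —bump→ 2·6^6 + 2·6^2 + 2·6 = 93396 —(−1)→ 93395
93395 —HB6→ 2·6^6 + 2·6^2 + 6 + 5 —bump→ 2·7^7 + 2·7^2 + 7 + 5 = 1647196 —(−1)→ 1647195
1647195 —HB7→ 2·7^7 + 2·7^2 + 7 + 4 —bump→ 2·8^8 + 2·8^2 + 8 + 4 = 33554572 —(−1)→ 33554571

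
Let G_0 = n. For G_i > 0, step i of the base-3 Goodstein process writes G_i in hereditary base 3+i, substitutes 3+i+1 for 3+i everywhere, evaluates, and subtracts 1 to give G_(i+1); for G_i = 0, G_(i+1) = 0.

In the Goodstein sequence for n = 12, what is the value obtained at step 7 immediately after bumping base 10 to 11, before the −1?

base 3: 12 = 3^2 + 3; at 4: 4^2 + 4 = 20; next = 19
base 4: 19 = 4^2 + 3; at 5: 5^2 + 3 = 28; next = 27
base 5: 27 = 5^2 + 2; at 6: 6^2 + 2 = 38; next = 37
base 6: 37 = 6^2 + 1; at 7: 7^2 + 1 = 50; next = 49
base 7: 49 = 7^2; at 8: 8^2 = 64; next = 63
base 8: 63 = 7·8 + 7; at 9: 7·9 + 7 = 70; next = 69
base 9: 69 = 7·9 + 6; at 10: 7·10 + 6 = 76; next = 75

82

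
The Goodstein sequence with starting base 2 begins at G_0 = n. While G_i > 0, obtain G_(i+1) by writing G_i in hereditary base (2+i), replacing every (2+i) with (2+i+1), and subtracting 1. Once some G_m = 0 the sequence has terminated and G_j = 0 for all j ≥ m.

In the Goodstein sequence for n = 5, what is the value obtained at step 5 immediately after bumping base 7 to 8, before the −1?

base 2: 5 = 2^2 + 1; at 3: 3^3 + 1 = 28; next = 27
base 3: 27 = 3^3; at 4: 4^4 = 256; next = 255
base 4: 255 = 3·4^3 + 3·4^2 + 3·4 + 3; at 5: 3·5^3 + 3·5^2 + 3·5 + 3 = 468; next = 467
base 5: 467 = 3·5^3 + 3·5^2 + 3·5 + 2; at 6: 3·6^3 + 3·6^2 + 3·6 + 2 = 776; next = 775
base 6: 775 = 3·6^3 + 3·6^2 + 3·6 + 1; at 7: 3·7^3 + 3·7^2 + 3·7 + 1 = 1198; next = 1197

1752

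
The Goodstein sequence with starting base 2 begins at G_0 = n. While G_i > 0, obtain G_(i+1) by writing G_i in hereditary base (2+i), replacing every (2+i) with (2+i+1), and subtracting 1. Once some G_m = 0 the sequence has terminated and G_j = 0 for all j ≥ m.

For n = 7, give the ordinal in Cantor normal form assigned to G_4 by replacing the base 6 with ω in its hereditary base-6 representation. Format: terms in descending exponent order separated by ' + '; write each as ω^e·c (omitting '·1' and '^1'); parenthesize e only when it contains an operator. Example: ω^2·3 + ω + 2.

i=0: 7 = 2^2 + 2 + 1 (b=2); 2→3: 3^3 + 3 + 1 = 31; 31−1 = 30
i=1: 30 = 3^3 + 3 (b=3); 3→4: 4^4 + 4 = 260; 260−1 = 259
i=2: 259 = 4^4 + 3 (b=4); 4→5: 5^5 + 3 = 3128; 3128−1 = 3127
i=3: 3127 = 5^5 + 2 (b=5); 5→6: 6^6 + 2 = 46658; 46658−1 = 46657
i=4: 46657 = 6^6 + 1 (b=6); 6→7: 7^7 + 1 = 823544; 823544−1 = 823543

ω^ω + 1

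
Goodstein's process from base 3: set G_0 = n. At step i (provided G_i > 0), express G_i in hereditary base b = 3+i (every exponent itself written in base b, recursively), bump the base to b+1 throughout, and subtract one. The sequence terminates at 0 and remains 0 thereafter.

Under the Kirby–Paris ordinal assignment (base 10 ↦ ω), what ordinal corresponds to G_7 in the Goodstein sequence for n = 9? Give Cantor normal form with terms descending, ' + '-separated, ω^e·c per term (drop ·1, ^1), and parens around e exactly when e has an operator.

step 0: 9 = 3^2; sub 4 for 3: 4^2; = 16; G_1 = 16−1 = 15
step 1: 15 = 3·4 + 3; sub 5 for 4: 3·5 + 3; = 18; G_2 = 18−1 = 17
step 2: 17 = 3·5 + 2; sub 6 for 5: 3·6 + 2; = 20; G_3 = 20−1 = 19
step 3: 19 = 3·6 + 1; sub 7 for 6: 3·7 + 1; = 22; G_4 = 22−1 = 21
step 4: 21 = 3·7; sub 8 for 7: 3·8; = 24; G_5 = 24−1 = 23
step 5: 23 = 2·8 + 7; sub 9 for 8: 2·9 + 7; = 25; G_6 = 25−1 = 24
step 6: 24 = 2·9 + 6; sub 10 for 9: 2·10 + 6; = 26; G_7 = 26−1 = 25
step 7: 25 = 2·10 + 5; sub 11 for 10: 2·11 + 5; = 27; G_8 = 27−1 = 26

ω·2 + 5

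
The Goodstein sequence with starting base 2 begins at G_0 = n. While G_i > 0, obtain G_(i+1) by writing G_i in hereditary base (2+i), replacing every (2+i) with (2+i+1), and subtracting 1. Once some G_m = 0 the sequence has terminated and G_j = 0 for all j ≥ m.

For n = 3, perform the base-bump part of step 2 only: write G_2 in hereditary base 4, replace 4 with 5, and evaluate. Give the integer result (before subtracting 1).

3

base 2: 3 = 2 + 1; at 3: 3 + 1 = 4; next = 3
base 3: 3 = 3; at 4: 4 = 4; next = 3
base 4: 3 = 3; at 5: 3 = 3; next = 2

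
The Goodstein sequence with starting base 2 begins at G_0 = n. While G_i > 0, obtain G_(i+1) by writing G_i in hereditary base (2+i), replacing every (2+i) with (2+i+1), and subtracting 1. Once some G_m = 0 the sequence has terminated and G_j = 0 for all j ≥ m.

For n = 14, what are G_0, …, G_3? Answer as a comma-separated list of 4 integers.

G_0=14  [base 2] 2^(2 + 1) + 2^2 + 2  →[2↦3]→  3^(3 + 1) + 3^3 + 3 = 111  −1 ⇒ G_1=110
G_1=110  [base 3] 3^(3 + 1) + 3^3 + 2  →[3↦4]→  4^(4 + 1) + 4^4 + 2 = 1282  −1 ⇒ G_2=1281
G_2=1281  [base 4] 4^(4 + 1) + 4^4 + 1  →[4↦5]→  5^(5 + 1) + 5^5 + 1 = 18751  −1 ⇒ G_3=18750

14, 110, 1281, 18750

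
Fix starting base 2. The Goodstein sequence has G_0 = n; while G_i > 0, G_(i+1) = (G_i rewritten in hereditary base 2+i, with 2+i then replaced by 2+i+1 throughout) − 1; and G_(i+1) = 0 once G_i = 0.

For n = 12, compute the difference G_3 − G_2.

G_0 = 12. HB_2(12) = 2^(2 + 1) + 2^2. Bump = 108. G_1 = 107.
G_1 = 107. HB_3(107) = 3^(3 + 1) + 2·3^2 + 2·3 + 2. Bump = 1066. G_2 = 1065.
G_2 = 1065. HB_4(1065) = 4^(4 + 1) + 2·4^2 + 2·4 + 1. Bump = 15686. G_3 = 15685.

14620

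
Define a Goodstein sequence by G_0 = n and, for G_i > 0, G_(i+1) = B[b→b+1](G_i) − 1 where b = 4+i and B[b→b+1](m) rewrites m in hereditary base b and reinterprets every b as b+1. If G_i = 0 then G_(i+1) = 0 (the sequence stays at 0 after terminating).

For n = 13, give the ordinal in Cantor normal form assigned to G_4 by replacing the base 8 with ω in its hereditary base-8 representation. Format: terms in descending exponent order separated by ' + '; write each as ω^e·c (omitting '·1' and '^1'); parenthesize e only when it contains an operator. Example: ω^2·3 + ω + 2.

base 4: 13 = 3·4 + 1; at 5: 3·5 + 1 = 16; next = 15
base 5: 15 = 3·5; at 6: 3·6 = 18; next = 17
base 6: 17 = 2·6 + 5; at 7: 2·7 + 5 = 19; next = 18
base 7: 18 = 2·7 + 4; at 8: 2·8 + 4 = 20; next = 19
base 8: 19 = 2·8 + 3; at 9: 2·9 + 3 = 21; next = 20

ω·2 + 3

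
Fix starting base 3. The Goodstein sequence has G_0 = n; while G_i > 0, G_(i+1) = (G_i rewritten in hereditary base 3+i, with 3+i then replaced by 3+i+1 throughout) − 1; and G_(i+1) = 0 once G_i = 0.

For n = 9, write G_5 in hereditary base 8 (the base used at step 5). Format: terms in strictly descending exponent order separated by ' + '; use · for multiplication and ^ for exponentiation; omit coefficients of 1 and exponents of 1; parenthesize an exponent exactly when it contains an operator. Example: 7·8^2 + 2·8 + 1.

2·8 + 7

(0) 9|_3 = 3^2 ↦ 4^2|_4 = 16 ⇒ 15
(1) 15|_4 = 3·4 + 3 ↦ 3·5 + 3|_5 = 18 ⇒ 17
(2) 17|_5 = 3·5 + 2 ↦ 3·6 + 2|_6 = 20 ⇒ 19
(3) 19|_6 = 3·6 + 1 ↦ 3·7 + 1|_7 = 22 ⇒ 21
(4) 21|_7 = 3·7 ↦ 3·8|_8 = 24 ⇒ 23
(5) 23|_8 = 2·8 + 7 ↦ 2·9 + 7|_9 = 25 ⇒ 24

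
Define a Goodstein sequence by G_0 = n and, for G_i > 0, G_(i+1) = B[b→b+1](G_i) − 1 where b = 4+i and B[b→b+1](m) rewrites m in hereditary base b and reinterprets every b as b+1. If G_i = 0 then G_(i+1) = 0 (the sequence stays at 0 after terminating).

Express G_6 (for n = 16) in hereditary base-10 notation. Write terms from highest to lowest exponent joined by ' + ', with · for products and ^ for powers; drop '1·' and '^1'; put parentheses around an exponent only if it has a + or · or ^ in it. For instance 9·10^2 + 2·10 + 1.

3·10 + 9

i=0: 16 = 4^2 (b=4); 4→5: 5^2 = 25; 25−1 = 24
i=1: 24 = 4·5 + 4 (b=5); 5→6: 4·6 + 4 = 28; 28−1 = 27
i=2: 27 = 4·6 + 3 (b=6); 6→7: 4·7 + 3 = 31; 31−1 = 30
i=3: 30 = 4·7 + 2 (b=7); 7→8: 4·8 + 2 = 34; 34−1 = 33
i=4: 33 = 4·8 + 1 (b=8); 8→9: 4·9 + 1 = 37; 37−1 = 36
i=5: 36 = 4·9 (b=9); 9→10: 4·10 = 40; 40−1 = 39
i=6: 39 = 3·10 + 9 (b=10); 10→11: 3·11 + 9 = 42; 42−1 = 41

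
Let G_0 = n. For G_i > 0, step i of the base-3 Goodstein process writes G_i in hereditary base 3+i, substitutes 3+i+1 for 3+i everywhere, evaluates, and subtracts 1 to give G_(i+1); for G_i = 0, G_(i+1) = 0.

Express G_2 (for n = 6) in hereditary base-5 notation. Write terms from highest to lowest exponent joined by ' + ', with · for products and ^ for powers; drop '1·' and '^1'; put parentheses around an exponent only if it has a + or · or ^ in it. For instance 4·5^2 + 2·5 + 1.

[0] 6 ≡ 2·3 (base 3). Lift 4: 8. −1: 7.
[1] 7 ≡ 4 + 3 (base 4). Lift 5: 8. −1: 7.
[2] 7 ≡ 5 + 2 (base 5). Lift 6: 8. −1: 7.

5 + 2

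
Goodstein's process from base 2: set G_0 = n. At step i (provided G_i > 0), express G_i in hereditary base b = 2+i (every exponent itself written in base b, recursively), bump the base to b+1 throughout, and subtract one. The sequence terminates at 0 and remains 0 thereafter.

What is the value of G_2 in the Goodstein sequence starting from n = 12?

1065

i=0: 12 = 2^(2 + 1) + 2^2 (b=2); 2→3: 3^(3 + 1) + 3^3 = 108; 108−1 = 107
i=1: 107 = 3^(3 + 1) + 2·3^2 + 2·3 + 2 (b=3); 3→4: 4^(4 + 1) + 2·4^2 + 2·4 + 2 = 1066; 1066−1 = 1065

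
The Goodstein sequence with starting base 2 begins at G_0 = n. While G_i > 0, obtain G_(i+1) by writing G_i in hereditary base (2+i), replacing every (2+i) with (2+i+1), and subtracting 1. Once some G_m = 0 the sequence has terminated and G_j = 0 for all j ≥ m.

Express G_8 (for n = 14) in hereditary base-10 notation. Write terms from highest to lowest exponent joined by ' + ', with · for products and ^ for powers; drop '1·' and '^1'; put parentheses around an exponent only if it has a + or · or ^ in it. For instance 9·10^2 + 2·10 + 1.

i=0: 14 = 2^(2 + 1) + 2^2 + 2 (b=2); 2→3: 3^(3 + 1) + 3^3 + 3 = 111; 111−1 = 110
i=1: 110 = 3^(3 + 1) + 3^3 + 2 (b=3); 3→4: 4^(4 + 1) + 4^4 + 2 = 1282; 1282−1 = 1281
i=2: 1281 = 4^(4 + 1) + 4^4 + 1 (b=4); 4→5: 5^(5 + 1) + 5^5 + 1 = 18751; 18751−1 = 18750
i=3: 18750 = 5^(5 + 1) + 5^5 (b=5); 5→6: 6^(6 + 1) + 6^6 = 326592; 326592−1 = 326591
i=4: 326591 = 6^(6 + 1) + 5·6^5 + 5·6^4 + 5·6^3 + 5·6^2 + 5·6 + 5 (b=6); 6→7: 7^(7 + 1) + 5·7^5 + 5·7^4 + 5·7^3 + 5·7^2 + 5·7 + 5 = 5862841; 5862841−1 = 5862840
i=5: 5862840 = 7^(7 + 1) + 5·7^5 + 5·7^4 + 5·7^3 + 5·7^2 + 5·7 + 4 (b=7); 7→8: 8^(8 + 1) + 5·8^5 + 5·8^4 + 5·8^3 + 5·8^2 + 5·8 + 4 = 134404972; 134404972−1 = 134404971
i=6: 134404971 = 8^(8 + 1) + 5·8^5 + 5·8^4 + 5·8^3 + 5·8^2 + 5·8 + 3 (b=8); 8→9: 9^(9 + 1) + 5·9^5 + 5·9^4 + 5·9^3 + 5·9^2 + 5·9 + 3 = 3487116549; 3487116549−1 = 3487116548
i=7: 3487116548 = 9^(9 + 1) + 5·9^5 + 5·9^4 + 5·9^3 + 5·9^2 + 5·9 + 2 (b=9); 9→10: 10^(10 + 1) + 5·10^5 + 5·10^4 + 5·10^3 + 5·10^2 + 5·10 + 2 = 100000555552; 100000555552−1 = 100000555551

10^(10 + 1) + 5·10^5 + 5·10^4 + 5·10^3 + 5·10^2 + 5·10 + 1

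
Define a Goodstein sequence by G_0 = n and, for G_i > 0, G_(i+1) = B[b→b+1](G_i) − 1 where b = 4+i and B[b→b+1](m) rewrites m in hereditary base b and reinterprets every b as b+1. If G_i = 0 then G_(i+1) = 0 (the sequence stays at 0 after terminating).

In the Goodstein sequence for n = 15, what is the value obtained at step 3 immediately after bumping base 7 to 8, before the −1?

base 4: 15 = 3·4 + 3; at 5: 3·5 + 3 = 18; next = 17
base 5: 17 = 3·5 + 2; at 6: 3·6 + 2 = 20; next = 19
base 6: 19 = 3·6 + 1; at 7: 3·7 + 1 = 22; next = 21
base 7: 21 = 3·7; at 8: 3·8 = 24; next = 23

24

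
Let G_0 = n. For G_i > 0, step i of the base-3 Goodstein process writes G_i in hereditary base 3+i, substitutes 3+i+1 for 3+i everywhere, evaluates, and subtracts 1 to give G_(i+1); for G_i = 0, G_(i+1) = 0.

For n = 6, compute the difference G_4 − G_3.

0

i=0: 6 = 2·3 (b=3); 3→4: 2·4 = 8; 8−1 = 7
i=1: 7 = 4 + 3 (b=4); 4→5: 5 + 3 = 8; 8−1 = 7
i=2: 7 = 5 + 2 (b=5); 5→6: 6 + 2 = 8; 8−1 = 7
i=3: 7 = 6 + 1 (b=6); 6→7: 7 + 1 = 8; 8−1 = 7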